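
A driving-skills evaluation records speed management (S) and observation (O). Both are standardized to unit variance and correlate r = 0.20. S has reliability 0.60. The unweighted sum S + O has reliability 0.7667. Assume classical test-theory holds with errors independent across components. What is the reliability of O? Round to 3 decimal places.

0.840

Var(S+O) = 2 + 2·0.20 = 2.400.
True-score variance = ρ_S + ρ_O + 2·0.20, so 0.7667 = (0.60 + ρ_O + 0.40) / 2.400.
ρ_O = 0.7667·2.400 − 0.60 − 0.40 = 0.840.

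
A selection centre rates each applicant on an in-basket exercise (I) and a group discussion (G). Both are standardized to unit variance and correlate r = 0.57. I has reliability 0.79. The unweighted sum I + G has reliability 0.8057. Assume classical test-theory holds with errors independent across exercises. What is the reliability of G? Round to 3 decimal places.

0.600

Var(I+G) = 2 + 2·0.57 = 3.140.
True-score variance = ρ_I + ρ_G + 2·0.57, so 0.8057 = (0.79 + ρ_G + 1.14) / 3.140.
ρ_G = 0.8057·3.140 − 0.79 − 1.14 = 0.600.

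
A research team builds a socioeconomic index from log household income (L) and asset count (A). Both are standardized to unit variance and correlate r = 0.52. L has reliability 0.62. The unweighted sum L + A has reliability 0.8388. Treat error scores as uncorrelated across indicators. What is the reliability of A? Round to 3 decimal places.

0.890

Var(L+A) = 2 + 2·0.52 = 3.040.
True-score variance = ρ_L + ρ_A + 2·0.52, so 0.8388 = (0.62 + ρ_A + 1.04) / 3.040.
ρ_A = 0.8388·3.040 − 0.62 − 1.04 = 0.890.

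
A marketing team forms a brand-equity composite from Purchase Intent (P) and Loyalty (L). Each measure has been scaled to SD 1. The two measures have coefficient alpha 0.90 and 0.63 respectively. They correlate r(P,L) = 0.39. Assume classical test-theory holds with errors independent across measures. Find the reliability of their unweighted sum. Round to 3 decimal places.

0.831

Var(P+L) = 2 + 2·[0.39] = 2 + 0.78 = 2.78.
Because errors are independent across components, Cov(Tᵢ,Tⱼ) = Cov(Xᵢ,Xⱼ); the off-diagonal part of the true-score variance is the same as above.
True-score variance = [0.90 + 0.63] + 0.78 = 1.53 + 0.78 = 2.31.
Reliability = 2.31 / 2.78 = 0.831.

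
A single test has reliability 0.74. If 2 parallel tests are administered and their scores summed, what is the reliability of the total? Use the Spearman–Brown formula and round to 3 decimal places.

0.851

ρ_k = kρ / (1 + (k−1)ρ) = 2·0.74 / (1 + 1·0.74) = 1.480 / 1.740 = 0.851.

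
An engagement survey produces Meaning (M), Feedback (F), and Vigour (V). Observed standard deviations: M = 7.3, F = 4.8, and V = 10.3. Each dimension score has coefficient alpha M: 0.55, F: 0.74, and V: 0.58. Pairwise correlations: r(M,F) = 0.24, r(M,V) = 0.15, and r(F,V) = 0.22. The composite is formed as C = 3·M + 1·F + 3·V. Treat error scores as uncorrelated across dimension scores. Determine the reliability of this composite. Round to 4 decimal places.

0.6493

Var(C) = 3²·7.3² + 4.8² + 3²·10.3² + 2·[3·7.3·4.8·0.24 + 9·7.3·10.3·0.15 + 3·4.8·10.3·0.22] = 1457.46 + 318.731 = 1776.19.
Because errors are independent across components, Cov(Tᵢ,Tⱼ) = Cov(Xᵢ,Xⱼ); the off-diagonal part of the true-score variance is the same as above.
True-score variance = [3²·7.3²·0.55 + 4.8²·0.74 + 3²·10.3²·0.58] + 318.731 = 834.625 + 318.731 = 1153.36.
Reliability = 1153.36 / 1776.19 = 0.6493.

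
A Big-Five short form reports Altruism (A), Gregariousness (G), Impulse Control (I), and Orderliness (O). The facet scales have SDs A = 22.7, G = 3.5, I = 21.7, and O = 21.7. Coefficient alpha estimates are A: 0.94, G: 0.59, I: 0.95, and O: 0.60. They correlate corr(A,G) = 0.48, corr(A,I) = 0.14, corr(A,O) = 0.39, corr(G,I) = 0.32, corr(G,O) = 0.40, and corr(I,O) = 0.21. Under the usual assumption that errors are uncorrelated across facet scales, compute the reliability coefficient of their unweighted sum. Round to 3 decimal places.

0.896

Var(A+G+I+O) = 22.7² + 3.5² + 21.7² + 21.7² + 2·[22.7·3.5·0.48 + 22.7·21.7·0.14 + 22.7·21.7·0.39 + 3.5·21.7·0.32 + 3.5·21.7·0.40 + 21.7·21.7·0.21] = 1469.32 + 905.559 = 2374.88.
Because errors are independent across components, Cov(Tᵢ,Tⱼ) = Cov(Xᵢ,Xⱼ); the off-diagonal part of the true-score variance is the same as above.
True-score variance = [22.7²·0.94 + 3.5²·0.59 + 21.7²·0.95 + 21.7²·0.60] + 905.559 = 1221.48 + 905.559 = 2127.04.
Reliability = 2127.04 / 2374.88 = 0.896.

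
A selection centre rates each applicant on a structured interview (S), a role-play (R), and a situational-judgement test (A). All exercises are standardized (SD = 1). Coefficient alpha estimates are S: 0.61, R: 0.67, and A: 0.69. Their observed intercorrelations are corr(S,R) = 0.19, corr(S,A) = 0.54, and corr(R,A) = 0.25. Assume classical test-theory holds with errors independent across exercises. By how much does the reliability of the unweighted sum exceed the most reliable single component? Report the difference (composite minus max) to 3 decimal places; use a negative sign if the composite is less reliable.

0.102

Var(sum) = 3 + 1.96 = 4.96; true-score variance = 1.97 + 1.96 = 3.93; composite reliability = 0.7923.
Max component reliability = 0.6900.
Difference = 0.7923 − 0.6900 = 0.102.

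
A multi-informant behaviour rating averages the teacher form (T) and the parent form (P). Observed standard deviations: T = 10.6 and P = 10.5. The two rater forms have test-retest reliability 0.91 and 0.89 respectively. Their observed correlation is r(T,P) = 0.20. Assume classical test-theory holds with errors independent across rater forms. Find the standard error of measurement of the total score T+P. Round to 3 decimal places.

4.716

Var(total) = 222.61 + 44.52 = 267.13.
True-score variance = 200.37 + 44.52 = 244.89, so reliability = 0.9167.
Error variance = 267.13 − 244.89 = 22.2399; SEM = √22.2399 = 4.716.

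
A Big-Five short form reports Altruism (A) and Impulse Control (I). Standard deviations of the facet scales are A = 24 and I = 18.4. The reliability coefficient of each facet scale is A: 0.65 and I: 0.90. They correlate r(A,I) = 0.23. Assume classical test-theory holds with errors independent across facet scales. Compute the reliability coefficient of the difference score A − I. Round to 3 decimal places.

Var(A−I) = 24² + 18.4² − 2·24·18.4·0.23 = 914.56 − 203.136 = 711.424.
Under uncorrelated errors the observed covariances equal the true-score covariances, so only the own-variance terms attenuate.
True-score variance = [24²·0.65 + 18.4²·0.90] − 203.136 = 679.104 − 203.136 = 475.968.
Reliability = 475.968 / 711.424 = 0.669.

0.669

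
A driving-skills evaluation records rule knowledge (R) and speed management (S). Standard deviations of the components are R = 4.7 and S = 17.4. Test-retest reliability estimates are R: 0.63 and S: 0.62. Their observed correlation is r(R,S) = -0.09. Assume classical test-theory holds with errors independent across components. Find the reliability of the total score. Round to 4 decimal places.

Var(R+S) = 4.7² + 17.4² + 2·[4.7·17.4·(-0.09)] = 324.85 − 14.7204 = 310.13.
Because errors are independent across components, Cov(Tᵢ,Tⱼ) = Cov(Xᵢ,Xⱼ); the off-diagonal part of the true-score variance is the same as above.
True-score variance = [4.7²·0.63 + 17.4²·0.62] − 14.7204 = 201.628 − 14.7204 = 186.907.
Reliability = 186.907 / 310.13 = 0.6027.

0.6027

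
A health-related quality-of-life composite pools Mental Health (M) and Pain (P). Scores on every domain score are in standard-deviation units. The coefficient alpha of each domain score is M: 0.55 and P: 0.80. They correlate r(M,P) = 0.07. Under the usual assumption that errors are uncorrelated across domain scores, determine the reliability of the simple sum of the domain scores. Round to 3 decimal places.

Var(M+P) = 2 + 2·[0.07] = 2 + 0.14 = 2.14.
Under uncorrelated errors the observed covariances equal the true-score covariances, so only the own-variance terms attenuate.
True-score variance = [0.55 + 0.80] + 0.14 = 1.35 + 0.14 = 1.49.
Reliability = 1.49 / 2.14 = 0.696.

0.696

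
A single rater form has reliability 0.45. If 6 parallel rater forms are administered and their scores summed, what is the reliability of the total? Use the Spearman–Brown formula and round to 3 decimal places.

0.831

ρ_k = kρ / (1 + (k−1)ρ) = 6·0.45 / (1 + 5·0.45) = 2.700 / 3.250 = 0.831.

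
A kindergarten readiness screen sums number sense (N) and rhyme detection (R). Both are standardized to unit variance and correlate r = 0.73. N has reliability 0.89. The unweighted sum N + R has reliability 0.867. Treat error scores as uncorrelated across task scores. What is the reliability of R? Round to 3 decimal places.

Var(N+R) = 2 + 2·0.73 = 3.460.
True-score variance = ρ_N + ρ_R + 2·0.73, so 0.867 = (0.89 + ρ_R + 1.46) / 3.460.
ρ_R = 0.867·3.460 − 0.89 − 1.46 = 0.650.

0.650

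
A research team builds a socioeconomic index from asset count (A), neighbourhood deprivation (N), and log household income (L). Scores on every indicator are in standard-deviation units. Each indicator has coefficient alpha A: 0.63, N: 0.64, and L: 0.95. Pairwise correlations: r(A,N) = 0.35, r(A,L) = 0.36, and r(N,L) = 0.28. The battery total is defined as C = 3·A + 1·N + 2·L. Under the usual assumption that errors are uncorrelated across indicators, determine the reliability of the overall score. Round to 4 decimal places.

Var(C) = 3² + 1 + 2² + 2·[3·0.35 + 6·0.36 + 2·0.28] = 14 + 7.54 = 21.54.
Because errors are independent across components, Cov(Tᵢ,Tⱼ) = Cov(Xᵢ,Xⱼ); the off-diagonal part of the true-score variance is the same as above.
True-score variance = [3²·0.63 + 0.64 + 2²·0.95] + 7.54 = 10.11 + 7.54 = 17.65.
Reliability = 17.65 / 21.54 = 0.8194.

0.8194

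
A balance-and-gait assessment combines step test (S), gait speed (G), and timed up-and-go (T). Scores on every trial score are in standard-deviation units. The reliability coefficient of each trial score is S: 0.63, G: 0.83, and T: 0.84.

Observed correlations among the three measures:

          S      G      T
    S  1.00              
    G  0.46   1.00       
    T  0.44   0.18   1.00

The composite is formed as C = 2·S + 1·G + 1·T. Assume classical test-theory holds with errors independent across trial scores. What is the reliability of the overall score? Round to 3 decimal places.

0.818

Var(C) = 2² + 1 + 1 + 2·[2·0.46 + 2·0.44 + 0.18] = 6 + 3.96 = 9.96.
Under uncorrelated errors the observed covariances equal the true-score covariances, so only the own-variance terms attenuate.
True-score variance = [2²·0.63 + 0.83 + 0.84] + 3.96 = 4.19 + 3.96 = 8.15.
Reliability = 8.15 / 9.96 = 0.818.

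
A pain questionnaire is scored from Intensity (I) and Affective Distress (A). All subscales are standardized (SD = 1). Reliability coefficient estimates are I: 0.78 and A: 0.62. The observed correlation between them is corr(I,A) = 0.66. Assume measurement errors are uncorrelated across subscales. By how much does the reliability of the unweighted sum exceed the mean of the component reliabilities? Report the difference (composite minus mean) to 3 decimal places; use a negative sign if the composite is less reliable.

0.119

Var(sum) = 2 + 1.32 = 3.32; true-score variance = 1.4 + 1.32 = 2.72; composite reliability = 0.8193.
Mean component reliability = 0.7000.
Difference = 0.8193 − 0.7000 = 0.119.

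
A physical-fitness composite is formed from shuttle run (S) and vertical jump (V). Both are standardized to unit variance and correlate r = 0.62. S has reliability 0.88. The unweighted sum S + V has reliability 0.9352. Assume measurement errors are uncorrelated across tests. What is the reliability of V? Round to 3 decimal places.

0.910

Var(S+V) = 2 + 2·0.62 = 3.240.
True-score variance = ρ_S + ρ_V + 2·0.62, so 0.9352 = (0.88 + ρ_V + 1.24) / 3.240.
ρ_V = 0.9352·3.240 − 0.88 − 1.24 = 0.910.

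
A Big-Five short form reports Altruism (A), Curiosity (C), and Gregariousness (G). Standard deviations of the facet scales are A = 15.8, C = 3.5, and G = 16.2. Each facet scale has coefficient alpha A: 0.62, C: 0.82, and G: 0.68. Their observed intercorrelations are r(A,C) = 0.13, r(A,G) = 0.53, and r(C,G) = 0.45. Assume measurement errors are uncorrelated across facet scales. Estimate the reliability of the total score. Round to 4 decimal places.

Var(A+C+G) = 15.8² + 3.5² + 16.2² + 2·[15.8·3.5·0.13 + 15.8·16.2·0.53 + 3.5·16.2·0.45] = 524.33 + 336.726 = 861.056.
With uncorrelated errors the cross-covariances are all true-score covariance, so they carry over unchanged; only the diagonal terms shrink to ρᵢσᵢ².
True-score variance = [15.8²·0.62 + 3.5²·0.82 + 16.2²·0.68] + 336.726 = 343.281 + 336.726 = 680.007.
Reliability = 680.007 / 861.056 = 0.7897.

0.7897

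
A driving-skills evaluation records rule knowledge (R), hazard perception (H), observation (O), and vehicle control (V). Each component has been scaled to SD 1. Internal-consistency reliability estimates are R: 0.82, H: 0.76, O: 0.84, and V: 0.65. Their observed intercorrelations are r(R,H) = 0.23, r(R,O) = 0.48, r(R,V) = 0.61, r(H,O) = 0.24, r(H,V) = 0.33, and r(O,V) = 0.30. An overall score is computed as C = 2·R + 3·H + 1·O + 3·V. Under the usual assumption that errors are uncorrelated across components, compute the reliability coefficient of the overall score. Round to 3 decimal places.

Var(C) = 2² + 3² + 1 + 3² + 2·[6·0.23 + 2·0.48 + 6·0.61 + 3·0.24 + 9·0.33 + 3·0.30] = 23 + 21.18 = 44.18.
With uncorrelated errors the cross-covariances are all true-score covariance, so they carry over unchanged; only the diagonal terms shrink to ρᵢσᵢ².
True-score variance = [2²·0.82 + 3²·0.76 + 0.84 + 3²·0.65] + 21.18 = 16.81 + 21.18 = 37.99.
Reliability = 37.99 / 44.18 = 0.860.

0.860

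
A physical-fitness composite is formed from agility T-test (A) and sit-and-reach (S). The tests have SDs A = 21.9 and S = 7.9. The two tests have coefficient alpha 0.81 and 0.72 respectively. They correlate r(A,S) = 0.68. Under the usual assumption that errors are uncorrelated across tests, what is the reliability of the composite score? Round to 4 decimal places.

0.8603

Var(A+S) = 21.9² + 7.9² + 2·[21.9·7.9·0.68] = 542.02 + 235.294 = 777.314.
With uncorrelated errors the cross-covariances are all true-score covariance, so they carry over unchanged; only the diagonal terms shrink to ρᵢσᵢ².
True-score variance = [21.9²·0.81 + 7.9²·0.72] + 235.294 = 433.419 + 235.294 = 668.713.
Reliability = 668.713 / 777.314 = 0.8603.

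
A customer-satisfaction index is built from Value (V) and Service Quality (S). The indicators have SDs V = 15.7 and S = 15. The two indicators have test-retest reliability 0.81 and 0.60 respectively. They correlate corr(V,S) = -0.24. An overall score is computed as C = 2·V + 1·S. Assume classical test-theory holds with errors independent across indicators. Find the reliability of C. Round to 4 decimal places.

0.7184

Var(C) = 2²·15.7² + 15² + 2·[2·15.7·15·(-0.24)] = 1210.96 − 226.08 = 984.88.
With uncorrelated errors the cross-covariances are all true-score covariance, so they carry over unchanged; only the diagonal terms shrink to ρᵢσᵢ².
True-score variance = [2²·15.7²·0.81 + 15²·0.60] − 226.08 = 933.628 − 226.08 = 707.548.
Reliability = 707.548 / 984.88 = 0.7184.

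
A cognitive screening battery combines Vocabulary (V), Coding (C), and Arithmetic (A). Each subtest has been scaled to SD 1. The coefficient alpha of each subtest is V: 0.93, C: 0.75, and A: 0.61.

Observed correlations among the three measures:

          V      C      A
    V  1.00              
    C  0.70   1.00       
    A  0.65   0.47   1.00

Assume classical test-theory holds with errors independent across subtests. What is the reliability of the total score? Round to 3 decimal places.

Var(V+C+A) = 3 + 2·[0.70 + 0.65 + 0.47] = 3 + 3.64 = 6.64.
Under uncorrelated errors the observed covariances equal the true-score covariances, so only the own-variance terms attenuate.
True-score variance = [0.93 + 0.75 + 0.61] + 3.64 = 2.29 + 3.64 = 5.93.
Reliability = 5.93 / 6.64 = 0.893.

0.893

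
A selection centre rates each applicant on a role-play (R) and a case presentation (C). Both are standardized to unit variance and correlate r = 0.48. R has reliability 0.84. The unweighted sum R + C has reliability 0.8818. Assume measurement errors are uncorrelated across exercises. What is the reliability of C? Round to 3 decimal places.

0.810

Var(R+C) = 2 + 2·0.48 = 2.960.
True-score variance = ρ_R + ρ_C + 2·0.48, so 0.8818 = (0.84 + ρ_C + 0.96) / 2.960.
ρ_C = 0.8818·2.960 − 0.84 − 0.96 = 0.810.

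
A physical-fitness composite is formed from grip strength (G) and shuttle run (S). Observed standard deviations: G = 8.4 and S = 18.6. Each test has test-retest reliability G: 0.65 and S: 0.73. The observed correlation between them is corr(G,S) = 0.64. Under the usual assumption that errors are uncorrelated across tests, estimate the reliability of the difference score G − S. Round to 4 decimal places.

0.4546

Var(G−S) = 8.4² + 18.6² − 2·8.4·18.6·0.64 = 416.52 − 199.987 = 216.533.
With uncorrelated errors the cross-covariances are all true-score covariance, so they carry over unchanged; only the diagonal terms shrink to ρᵢσᵢ².
True-score variance = [8.4²·0.65 + 18.6²·0.73] − 199.987 = 298.415 − 199.987 = 98.4276.
Reliability = 98.4276 / 216.533 = 0.4546.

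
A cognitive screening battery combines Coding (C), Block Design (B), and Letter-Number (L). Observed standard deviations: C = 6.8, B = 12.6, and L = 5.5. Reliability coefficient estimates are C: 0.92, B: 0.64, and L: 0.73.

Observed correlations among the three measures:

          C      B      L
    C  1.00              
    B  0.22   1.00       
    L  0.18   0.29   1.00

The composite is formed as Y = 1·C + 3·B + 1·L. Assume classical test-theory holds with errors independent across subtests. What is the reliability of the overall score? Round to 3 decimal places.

0.700

Var(Y) = 6.8² + 3²·12.6² + 5.5² + 2·[3·6.8·12.6·0.22 + 6.8·5.5·0.18 + 3·12.6·5.5·0.29] = 1505.33 + 247.144 = 1752.47.
Because errors are independent across components, Cov(Tᵢ,Tⱼ) = Cov(Xᵢ,Xⱼ); the off-diagonal part of the true-score variance is the same as above.
True-score variance = [6.8²·0.92 + 3²·12.6²·0.64 + 5.5²·0.73] + 247.144 = 979.081 + 247.144 = 1226.22.
Reliability = 1226.22 / 1752.47 = 0.700.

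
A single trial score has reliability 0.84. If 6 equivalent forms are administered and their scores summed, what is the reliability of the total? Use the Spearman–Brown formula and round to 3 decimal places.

0.969

ρ_k = kρ / (1 + (k−1)ρ) = 6·0.84 / (1 + 5·0.84) = 5.040 / 5.200 = 0.969.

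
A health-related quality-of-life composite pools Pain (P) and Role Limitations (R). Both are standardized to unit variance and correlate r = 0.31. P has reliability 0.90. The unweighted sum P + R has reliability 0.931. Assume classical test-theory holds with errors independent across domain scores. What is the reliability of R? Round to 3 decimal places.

Var(P+R) = 2 + 2·0.31 = 2.620.
True-score variance = ρ_P + ρ_R + 2·0.31, so 0.931 = (0.90 + ρ_R + 0.62) / 2.620.
ρ_R = 0.931·2.620 − 0.90 − 0.62 = 0.919.

0.919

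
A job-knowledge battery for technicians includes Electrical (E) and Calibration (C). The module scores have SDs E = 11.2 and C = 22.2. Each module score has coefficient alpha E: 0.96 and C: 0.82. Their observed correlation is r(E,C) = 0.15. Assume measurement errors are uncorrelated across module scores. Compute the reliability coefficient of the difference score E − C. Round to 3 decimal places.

0.828

Var(E−C) = 11.2² + 22.2² − 2·11.2·22.2·0.15 = 618.28 − 74.592 = 543.688.
Under uncorrelated errors the observed covariances equal the true-score covariances, so only the own-variance terms attenuate.
True-score variance = [11.2²·0.96 + 22.2²·0.82] − 74.592 = 524.551 − 74.592 = 449.959.
Reliability = 449.959 / 543.688 = 0.828.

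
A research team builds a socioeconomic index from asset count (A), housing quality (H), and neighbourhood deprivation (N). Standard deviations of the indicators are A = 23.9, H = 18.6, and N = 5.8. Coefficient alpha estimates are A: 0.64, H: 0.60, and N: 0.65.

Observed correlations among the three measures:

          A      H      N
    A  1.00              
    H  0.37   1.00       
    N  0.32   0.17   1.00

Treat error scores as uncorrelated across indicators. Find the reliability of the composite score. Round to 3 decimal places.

Var(A+H+N) = 23.9² + 18.6² + 5.8² + 2·[23.9·18.6·0.37 + 23.9·5.8·0.32 + 18.6·5.8·0.17] = 950.81 + 454.356 = 1405.17.
Under uncorrelated errors the observed covariances equal the true-score covariances, so only the own-variance terms attenuate.
True-score variance = [23.9²·0.64 + 18.6²·0.60 + 5.8²·0.65] + 454.356 = 595.016 + 454.356 = 1049.37.
Reliability = 1049.37 / 1405.17 = 0.747.

0.747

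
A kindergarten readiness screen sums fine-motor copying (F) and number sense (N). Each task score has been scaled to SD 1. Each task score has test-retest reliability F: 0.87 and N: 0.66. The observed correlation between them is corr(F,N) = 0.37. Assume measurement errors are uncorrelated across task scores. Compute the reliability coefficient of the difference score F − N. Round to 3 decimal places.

0.627

Var(F−N) = 1 + 1 − 2·0.37 = 2 − 0.74 = 1.26.
Because errors are independent across components, Cov(Tᵢ,Tⱼ) = Cov(Xᵢ,Xⱼ); the off-diagonal part of the true-score variance is the same as above.
True-score variance = [0.87 + 0.66] − 0.74 = 1.53 − 0.74 = 0.79.
Reliability = 0.79 / 1.26 = 0.627.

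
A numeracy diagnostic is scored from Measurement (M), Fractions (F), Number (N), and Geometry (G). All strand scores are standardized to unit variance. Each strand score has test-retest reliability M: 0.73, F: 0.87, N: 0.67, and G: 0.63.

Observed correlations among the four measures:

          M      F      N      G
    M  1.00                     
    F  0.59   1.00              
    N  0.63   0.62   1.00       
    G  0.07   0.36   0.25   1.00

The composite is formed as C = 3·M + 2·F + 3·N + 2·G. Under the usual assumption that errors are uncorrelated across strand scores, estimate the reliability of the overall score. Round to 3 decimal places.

Var(C) = 3² + 2² + 3² + 2² + 2·[6·0.59 + 9·0.63 + 6·0.07 + 6·0.62 + 4·0.36 + 6·0.25] = 26 + 32.58 = 58.58.
Under uncorrelated errors the observed covariances equal the true-score covariances, so only the own-variance terms attenuate.
True-score variance = [3²·0.73 + 2²·0.87 + 3²·0.67 + 2²·0.63] + 32.58 = 18.6 + 32.58 = 51.18.
Reliability = 51.18 / 58.58 = 0.874.

0.874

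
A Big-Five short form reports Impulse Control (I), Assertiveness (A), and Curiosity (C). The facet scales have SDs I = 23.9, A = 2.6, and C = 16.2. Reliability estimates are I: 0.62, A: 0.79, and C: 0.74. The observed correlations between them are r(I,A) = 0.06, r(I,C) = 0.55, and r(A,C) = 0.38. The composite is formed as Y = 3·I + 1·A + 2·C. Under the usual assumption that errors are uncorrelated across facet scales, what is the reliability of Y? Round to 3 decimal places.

Var(Y) = 3²·23.9² + 2.6² + 2²·16.2² + 2·[3·23.9·2.6·0.06 + 6·23.9·16.2·0.55 + 2·2.6·16.2·0.38] = 6197.41 + 2641.78 = 8839.19.
Under uncorrelated errors the observed covariances equal the true-score covariances, so only the own-variance terms attenuate.
True-score variance = [3²·23.9²·0.62 + 2.6²·0.79 + 2²·16.2²·0.74] + 2641.78 = 3969.51 + 2641.78 = 6611.3.
Reliability = 6611.3 / 8839.19 = 0.748.

0.748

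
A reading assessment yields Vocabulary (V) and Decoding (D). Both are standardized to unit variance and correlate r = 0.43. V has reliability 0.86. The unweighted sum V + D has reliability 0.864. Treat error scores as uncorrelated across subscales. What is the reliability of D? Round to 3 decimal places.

Var(V+D) = 2 + 2·0.43 = 2.860.
True-score variance = ρ_V + ρ_D + 2·0.43, so 0.864 = (0.86 + ρ_D + 0.86) / 2.860.
ρ_D = 0.864·2.860 − 0.86 − 0.86 = 0.751.

0.751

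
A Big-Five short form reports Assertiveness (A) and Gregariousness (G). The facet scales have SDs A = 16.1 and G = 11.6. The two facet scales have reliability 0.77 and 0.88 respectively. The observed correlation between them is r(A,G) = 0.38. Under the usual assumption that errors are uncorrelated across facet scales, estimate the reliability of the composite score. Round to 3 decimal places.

Var(A+G) = 16.1² + 11.6² + 2·[16.1·11.6·0.38] = 393.77 + 141.938 = 535.708.
Because errors are independent across components, Cov(Tᵢ,Tⱼ) = Cov(Xᵢ,Xⱼ); the off-diagonal part of the true-score variance is the same as above.
True-score variance = [16.1²·0.77 + 11.6²·0.88] + 141.938 = 318.005 + 141.938 = 459.942.
Reliability = 459.942 / 535.708 = 0.859.

0.859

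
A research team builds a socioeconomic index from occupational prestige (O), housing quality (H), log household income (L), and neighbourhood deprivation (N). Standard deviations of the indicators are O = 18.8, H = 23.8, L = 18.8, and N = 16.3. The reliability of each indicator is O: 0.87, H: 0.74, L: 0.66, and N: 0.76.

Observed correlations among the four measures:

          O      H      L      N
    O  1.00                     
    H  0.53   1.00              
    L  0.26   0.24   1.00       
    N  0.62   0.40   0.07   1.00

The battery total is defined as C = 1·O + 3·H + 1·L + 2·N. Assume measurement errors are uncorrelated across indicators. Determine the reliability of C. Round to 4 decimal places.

0.8523

Var(C) = 18.8² + 3²·23.8² + 18.8² + 2²·16.3² + 2·[3·18.8·23.8·0.53 + 18.8·18.8·0.26 + 2·18.8·16.3·0.62 + 3·23.8·18.8·0.24 + 6·23.8·16.3·0.40 + 2·18.8·16.3·0.07] = 6867.6 + 4958.85 = 11826.4.
With uncorrelated errors the cross-covariances are all true-score covariance, so they carry over unchanged; only the diagonal terms shrink to ρᵢσᵢ².
True-score variance = [18.8²·0.87 + 3²·23.8²·0.74 + 18.8²·0.66 + 2²·16.3²·0.76] + 4958.85 = 5120.95 + 4958.85 = 10079.8.
Reliability = 10079.8 / 11826.4 = 0.8523.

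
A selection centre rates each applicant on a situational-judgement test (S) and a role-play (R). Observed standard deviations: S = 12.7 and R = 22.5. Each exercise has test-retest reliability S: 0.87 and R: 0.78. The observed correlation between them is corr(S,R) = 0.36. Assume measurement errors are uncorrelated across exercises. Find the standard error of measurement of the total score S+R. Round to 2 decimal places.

11.50

Var(total) = 667.54 + 205.74 = 873.28.
True-score variance = 535.197 + 205.74 = 740.937, so reliability = 0.8485.
Error variance = 873.28 − 740.937 = 132.343; SEM = √132.343 = 11.50.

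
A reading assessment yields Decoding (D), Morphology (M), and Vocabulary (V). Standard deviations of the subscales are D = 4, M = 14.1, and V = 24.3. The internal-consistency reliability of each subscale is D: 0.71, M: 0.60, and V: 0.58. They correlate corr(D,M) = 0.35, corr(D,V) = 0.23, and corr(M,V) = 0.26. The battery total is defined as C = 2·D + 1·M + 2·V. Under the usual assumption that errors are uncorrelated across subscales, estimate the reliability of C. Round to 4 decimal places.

0.6634

Var(C) = 2²·4² + 14.1² + 2²·24.3² + 2·[2·4·14.1·0.35 + 4·4·24.3·0.23 + 2·14.1·24.3·0.26] = 2624.77 + 614.143 = 3238.91.
With uncorrelated errors the cross-covariances are all true-score covariance, so they carry over unchanged; only the diagonal terms shrink to ρᵢσᵢ².
True-score variance = [2²·4²·0.71 + 14.1²·0.60 + 2²·24.3²·0.58] + 614.143 = 1534.66 + 614.143 = 2148.81.
Reliability = 2148.81 / 3238.91 = 0.6634.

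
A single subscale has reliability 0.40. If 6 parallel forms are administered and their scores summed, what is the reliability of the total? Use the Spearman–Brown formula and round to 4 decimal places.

0.8000

ρ_k = kρ / (1 + (k−1)ρ) = 6·0.40 / (1 + 5·0.40) = 2.400 / 3.000 = 0.8000.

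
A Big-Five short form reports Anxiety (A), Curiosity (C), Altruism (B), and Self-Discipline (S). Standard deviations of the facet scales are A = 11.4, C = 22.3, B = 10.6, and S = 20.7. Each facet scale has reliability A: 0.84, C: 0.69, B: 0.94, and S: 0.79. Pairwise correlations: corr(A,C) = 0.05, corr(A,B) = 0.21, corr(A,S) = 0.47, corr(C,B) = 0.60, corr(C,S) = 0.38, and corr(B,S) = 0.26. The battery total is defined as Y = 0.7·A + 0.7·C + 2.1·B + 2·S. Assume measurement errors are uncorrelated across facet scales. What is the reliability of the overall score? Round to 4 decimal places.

0.8895

Var(Y) = 0.7²·11.4² + 0.7²·22.3² + 2.1²·10.6² + 2²·20.7² + 2·[0.49·11.4·22.3·0.05 + 1.47·11.4·10.6·0.21 + 1.4·11.4·20.7·0.47 + 1.47·22.3·10.6·0.60 + 1.4·22.3·20.7·0.38 + 4.2·10.6·20.7·0.26] = 2516.82 + 1784.95 = 4301.77.
With uncorrelated errors the cross-covariances are all true-score covariance, so they carry over unchanged; only the diagonal terms shrink to ρᵢσᵢ².
True-score variance = [0.7²·11.4²·0.84 + 0.7²·22.3²·0.69 + 2.1²·10.6²·0.94 + 2²·20.7²·0.79] + 1784.95 = 2041.43 + 1784.95 = 3826.38.
Reliability = 3826.38 / 4301.77 = 0.8895.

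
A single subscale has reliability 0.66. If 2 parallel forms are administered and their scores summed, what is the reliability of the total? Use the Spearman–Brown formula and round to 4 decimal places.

0.7952

ρ_k = kρ / (1 + (k−1)ρ) = 2·0.66 / (1 + 1·0.66) = 1.320 / 1.660 = 0.7952.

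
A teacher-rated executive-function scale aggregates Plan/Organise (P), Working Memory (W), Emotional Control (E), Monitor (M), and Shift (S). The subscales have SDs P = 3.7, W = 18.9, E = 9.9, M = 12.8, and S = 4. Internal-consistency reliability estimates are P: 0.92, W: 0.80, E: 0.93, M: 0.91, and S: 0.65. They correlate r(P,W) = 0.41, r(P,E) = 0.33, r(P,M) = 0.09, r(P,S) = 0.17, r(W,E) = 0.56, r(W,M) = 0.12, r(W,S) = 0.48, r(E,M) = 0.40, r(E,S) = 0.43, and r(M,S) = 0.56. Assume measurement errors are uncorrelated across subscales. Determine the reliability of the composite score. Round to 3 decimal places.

Var(P+W+E+M+S) = 3.7² + 18.9² + 9.9² + 12.8² + 4² + 2·[3.7·18.9·0.41 + 3.7·9.9·0.33 + 3.7·12.8·0.09 + 3.7·4·0.17 + 18.9·9.9·0.56 + 18.9·12.8·0.12 + 18.9·4·0.48 + 9.9·12.8·0.40 + 9.9·4·0.43 + 12.8·4·0.56] = 648.75 + 628.051 = 1276.8.
Under uncorrelated errors the observed covariances equal the true-score covariances, so only the own-variance terms attenuate.
True-score variance = [3.7²·0.92 + 18.9²·0.80 + 9.9²·0.93 + 12.8²·0.91 + 4²·0.65] + 628.051 = 549.007 + 628.051 = 1177.06.
Reliability = 1177.06 / 1276.8 = 0.922.

0.922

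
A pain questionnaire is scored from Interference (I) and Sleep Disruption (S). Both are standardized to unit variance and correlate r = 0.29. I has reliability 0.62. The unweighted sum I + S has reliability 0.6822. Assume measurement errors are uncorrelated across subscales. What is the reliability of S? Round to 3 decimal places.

Var(I+S) = 2 + 2·0.29 = 2.580.
True-score variance = ρ_I + ρ_S + 2·0.29, so 0.6822 = (0.62 + ρ_S + 0.58) / 2.580.
ρ_S = 0.6822·2.580 − 0.62 − 0.58 = 0.560.

0.560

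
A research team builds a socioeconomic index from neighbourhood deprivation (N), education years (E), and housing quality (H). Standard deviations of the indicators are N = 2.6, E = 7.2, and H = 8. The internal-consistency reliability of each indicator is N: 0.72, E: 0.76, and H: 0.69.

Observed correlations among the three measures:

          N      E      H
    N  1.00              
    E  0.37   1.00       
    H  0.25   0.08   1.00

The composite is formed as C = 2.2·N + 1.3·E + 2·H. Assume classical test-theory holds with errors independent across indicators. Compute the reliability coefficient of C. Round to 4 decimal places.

Var(C) = 2.2²·2.6² + 1.3²·7.2² + 2²·8² + 2·[2.86·2.6·7.2·0.37 + 4.4·2.6·8·0.25 + 2.6·7.2·8·0.08] = 376.328 + 109.341 = 485.669.
Under uncorrelated errors the observed covariances equal the true-score covariances, so only the own-variance terms attenuate.
True-score variance = [2.2²·2.6²·0.72 + 1.3²·7.2²·0.76 + 2²·8²·0.69] + 109.341 = 266.781 + 109.341 = 376.121.
Reliability = 376.121 / 485.669 = 0.7744.

0.7744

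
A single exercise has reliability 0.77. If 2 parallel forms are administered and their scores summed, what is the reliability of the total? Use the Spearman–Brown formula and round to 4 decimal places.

ρ_k = kρ / (1 + (k−1)ρ) = 2·0.77 / (1 + 1·0.77) = 1.540 / 1.770 = 0.8701.

0.8701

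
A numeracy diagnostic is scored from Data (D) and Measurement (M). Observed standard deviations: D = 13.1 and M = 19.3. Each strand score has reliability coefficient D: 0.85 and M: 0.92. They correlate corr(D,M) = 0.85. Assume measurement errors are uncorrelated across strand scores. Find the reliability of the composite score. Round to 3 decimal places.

0.943

Var(D+M) = 13.1² + 19.3² + 2·[13.1·19.3·0.85] = 544.1 + 429.811 = 973.911.
Because errors are independent across components, Cov(Tᵢ,Tⱼ) = Cov(Xᵢ,Xⱼ); the off-diagonal part of the true-score variance is the same as above.
True-score variance = [13.1²·0.85 + 19.3²·0.92] + 429.811 = 488.559 + 429.811 = 918.37.
Reliability = 918.37 / 973.911 = 0.943.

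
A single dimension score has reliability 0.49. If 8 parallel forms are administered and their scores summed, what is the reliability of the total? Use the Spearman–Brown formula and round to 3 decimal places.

ρ_k = kρ / (1 + (k−1)ρ) = 8·0.49 / (1 + 7·0.49) = 3.920 / 4.430 = 0.885.

0.885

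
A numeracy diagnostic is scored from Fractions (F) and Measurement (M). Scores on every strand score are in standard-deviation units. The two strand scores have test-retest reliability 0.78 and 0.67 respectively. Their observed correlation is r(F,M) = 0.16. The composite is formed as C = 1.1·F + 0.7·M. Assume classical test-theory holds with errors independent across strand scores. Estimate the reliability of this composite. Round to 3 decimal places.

Var(C) = 1.1² + 0.7² + 2·[0.77·0.16] = 1.7 + 0.2464 = 1.9464.
Under uncorrelated errors the observed covariances equal the true-score covariances, so only the own-variance terms attenuate.
True-score variance = [1.1²·0.78 + 0.7²·0.67] + 0.2464 = 1.2721 + 0.2464 = 1.5185.
Reliability = 1.5185 / 1.9464 = 0.780.

0.780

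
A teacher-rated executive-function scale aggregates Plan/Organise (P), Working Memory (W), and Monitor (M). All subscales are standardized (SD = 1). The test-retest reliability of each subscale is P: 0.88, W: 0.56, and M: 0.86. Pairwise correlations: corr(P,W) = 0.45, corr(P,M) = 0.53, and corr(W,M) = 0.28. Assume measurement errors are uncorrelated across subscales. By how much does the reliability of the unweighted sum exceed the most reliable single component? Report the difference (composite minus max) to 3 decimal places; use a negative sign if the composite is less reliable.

-0.007

Var(sum) = 3 + 2.52 = 5.52; true-score variance = 2.3 + 2.52 = 4.82; composite reliability = 0.8732.
Max component reliability = 0.8800.
Difference = 0.8732 − 0.8800 = -0.007.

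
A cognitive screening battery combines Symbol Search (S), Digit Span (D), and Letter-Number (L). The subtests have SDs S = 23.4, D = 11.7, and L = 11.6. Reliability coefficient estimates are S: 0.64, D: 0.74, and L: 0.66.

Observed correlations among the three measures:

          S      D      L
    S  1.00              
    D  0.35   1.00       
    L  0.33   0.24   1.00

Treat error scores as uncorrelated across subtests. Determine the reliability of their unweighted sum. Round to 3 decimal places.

Var(S+D+L) = 23.4² + 11.7² + 11.6² + 2·[23.4·11.7·0.35 + 23.4·11.6·0.33 + 11.7·11.6·0.24] = 819.01 + 435.942 = 1254.95.
Because errors are independent across components, Cov(Tᵢ,Tⱼ) = Cov(Xᵢ,Xⱼ); the off-diagonal part of the true-score variance is the same as above.
True-score variance = [23.4²·0.64 + 11.7²·0.74 + 11.6²·0.66] + 435.942 = 540.547 + 435.942 = 976.489.
Reliability = 976.489 / 1254.95 = 0.778.

0.778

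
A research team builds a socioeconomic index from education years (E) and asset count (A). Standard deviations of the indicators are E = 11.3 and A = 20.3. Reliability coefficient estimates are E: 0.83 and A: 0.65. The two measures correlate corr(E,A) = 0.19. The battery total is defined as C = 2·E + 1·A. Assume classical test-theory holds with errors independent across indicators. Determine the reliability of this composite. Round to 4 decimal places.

Var(C) = 2²·11.3² + 20.3² + 2·[2·11.3·20.3·0.19] = 922.85 + 174.336 = 1097.19.
Because errors are independent across components, Cov(Tᵢ,Tⱼ) = Cov(Xᵢ,Xⱼ); the off-diagonal part of the true-score variance is the same as above.
True-score variance = [2²·11.3²·0.83 + 20.3²·0.65] + 174.336 = 691.789 + 174.336 = 866.126.
Reliability = 866.126 / 1097.19 = 0.7894.

0.7894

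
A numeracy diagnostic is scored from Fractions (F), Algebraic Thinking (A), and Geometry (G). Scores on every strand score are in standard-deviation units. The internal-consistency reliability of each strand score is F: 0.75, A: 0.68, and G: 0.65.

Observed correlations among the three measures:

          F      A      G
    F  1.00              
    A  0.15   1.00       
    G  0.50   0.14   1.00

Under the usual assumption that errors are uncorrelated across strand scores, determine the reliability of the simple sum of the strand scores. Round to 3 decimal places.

0.799

Var(F+A+G) = 3 + 2·[0.15 + 0.50 + 0.14] = 3 + 1.58 = 4.58.
With uncorrelated errors the cross-covariances are all true-score covariance, so they carry over unchanged; only the diagonal terms shrink to ρᵢσᵢ².
True-score variance = [0.75 + 0.68 + 0.65] + 1.58 = 2.08 + 1.58 = 3.66.
Reliability = 3.66 / 4.58 = 0.799.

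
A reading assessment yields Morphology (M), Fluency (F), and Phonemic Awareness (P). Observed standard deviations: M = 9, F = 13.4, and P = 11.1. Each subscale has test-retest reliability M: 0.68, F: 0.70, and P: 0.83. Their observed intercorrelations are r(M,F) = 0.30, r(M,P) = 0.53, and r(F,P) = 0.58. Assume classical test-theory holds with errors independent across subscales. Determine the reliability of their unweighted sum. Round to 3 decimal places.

Var(M+F+P) = 9² + 13.4² + 11.1² + 2·[9·13.4·0.30 + 9·11.1·0.53 + 13.4·11.1·0.58] = 383.77 + 350.792 = 734.562.
Because errors are independent across components, Cov(Tᵢ,Tⱼ) = Cov(Xᵢ,Xⱼ); the off-diagonal part of the true-score variance is the same as above.
True-score variance = [9²·0.68 + 13.4²·0.70 + 11.1²·0.83] + 350.792 = 283.036 + 350.792 = 633.829.
Reliability = 633.829 / 734.562 = 0.863.

0.863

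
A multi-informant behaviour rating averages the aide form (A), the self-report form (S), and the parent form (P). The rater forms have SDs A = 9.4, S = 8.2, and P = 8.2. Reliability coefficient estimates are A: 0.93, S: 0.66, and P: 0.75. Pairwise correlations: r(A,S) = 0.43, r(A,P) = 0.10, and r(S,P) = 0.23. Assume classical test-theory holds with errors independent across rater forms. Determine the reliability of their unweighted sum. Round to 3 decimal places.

Var(A+S+P) = 9.4² + 8.2² + 8.2² + 2·[9.4·8.2·0.43 + 9.4·8.2·0.10 + 8.2·8.2·0.23] = 222.84 + 112.635 = 335.475.
Under uncorrelated errors the observed covariances equal the true-score covariances, so only the own-variance terms attenuate.
True-score variance = [9.4²·0.93 + 8.2²·0.66 + 8.2²·0.75] + 112.635 = 176.983 + 112.635 = 289.618.
Reliability = 289.618 / 335.475 = 0.863.

0.863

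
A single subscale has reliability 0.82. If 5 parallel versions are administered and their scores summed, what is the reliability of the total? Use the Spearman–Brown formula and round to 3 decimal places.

ρ_k = kρ / (1 + (k−1)ρ) = 5·0.82 / (1 + 4·0.82) = 4.100 / 4.280 = 0.958.

0.958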